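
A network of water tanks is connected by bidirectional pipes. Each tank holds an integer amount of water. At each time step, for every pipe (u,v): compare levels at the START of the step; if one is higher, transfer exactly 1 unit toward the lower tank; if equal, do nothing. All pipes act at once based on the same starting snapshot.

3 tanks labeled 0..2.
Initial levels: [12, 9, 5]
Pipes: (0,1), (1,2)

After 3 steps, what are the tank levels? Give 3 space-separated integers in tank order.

Answer: 9 9 8

Derivation:
Step 1: flows [0->1,1->2] -> levels [11 9 6]
Step 2: flows [0->1,1->2] -> levels [10 9 7]
Step 3: flows [0->1,1->2] -> levels [9 9 8]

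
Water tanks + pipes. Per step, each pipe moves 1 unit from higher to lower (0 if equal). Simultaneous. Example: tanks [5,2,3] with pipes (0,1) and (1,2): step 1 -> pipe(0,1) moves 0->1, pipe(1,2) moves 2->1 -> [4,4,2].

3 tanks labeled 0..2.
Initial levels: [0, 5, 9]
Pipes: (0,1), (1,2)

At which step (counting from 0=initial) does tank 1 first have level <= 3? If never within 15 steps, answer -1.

Step 1: flows [1->0,2->1] -> levels [1 5 8]
Step 2: flows [1->0,2->1] -> levels [2 5 7]
Step 3: flows [1->0,2->1] -> levels [3 5 6]
Step 4: flows [1->0,2->1] -> levels [4 5 5]
Step 5: flows [1->0,1=2] -> levels [5 4 5]
Step 6: flows [0->1,2->1] -> levels [4 6 4]
Step 7: flows [1->0,1->2] -> levels [5 4 5]
  -> period-2 cycle (repeats step 5); tank 1 never drops to <=3
Tank 1 never reaches <=3 within 15 steps

Answer: -1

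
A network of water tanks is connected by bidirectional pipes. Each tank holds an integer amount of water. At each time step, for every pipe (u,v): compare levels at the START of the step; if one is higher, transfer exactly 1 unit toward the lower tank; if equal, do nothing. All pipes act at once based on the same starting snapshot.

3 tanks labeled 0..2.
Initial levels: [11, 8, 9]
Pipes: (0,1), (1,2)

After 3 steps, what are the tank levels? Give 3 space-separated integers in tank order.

Answer: 9 10 9

Derivation:
Step 1: flows [0->1,2->1] -> levels [10 10 8]
Step 2: flows [0=1,1->2] -> levels [10 9 9]
Step 3: flows [0->1,1=2] -> levels [9 10 9]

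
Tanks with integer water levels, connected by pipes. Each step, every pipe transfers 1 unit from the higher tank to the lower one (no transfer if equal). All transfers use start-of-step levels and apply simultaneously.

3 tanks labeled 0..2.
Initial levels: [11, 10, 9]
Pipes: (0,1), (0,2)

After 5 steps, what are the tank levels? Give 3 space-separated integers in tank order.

Step 1: flows [0->1,0->2] -> levels [9 11 10]
Step 2: flows [1->0,2->0] -> levels [11 10 9]
  -> period-2 cycle: step 2 state = step 0 state
  -> state at step 5: (5-0) mod 2 = 1, same as step 1 -> [9 11 10]

Answer: 9 11 10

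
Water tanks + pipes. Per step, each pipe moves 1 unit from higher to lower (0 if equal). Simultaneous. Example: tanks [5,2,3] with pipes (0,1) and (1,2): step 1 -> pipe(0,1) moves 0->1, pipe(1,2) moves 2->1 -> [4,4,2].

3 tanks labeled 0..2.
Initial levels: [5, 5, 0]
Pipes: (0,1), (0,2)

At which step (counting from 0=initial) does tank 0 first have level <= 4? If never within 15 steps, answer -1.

Answer: 1

Derivation:
Step 1: flows [0=1,0->2] -> levels [4 5 1]
Tank 0 first reaches <=4 at step 1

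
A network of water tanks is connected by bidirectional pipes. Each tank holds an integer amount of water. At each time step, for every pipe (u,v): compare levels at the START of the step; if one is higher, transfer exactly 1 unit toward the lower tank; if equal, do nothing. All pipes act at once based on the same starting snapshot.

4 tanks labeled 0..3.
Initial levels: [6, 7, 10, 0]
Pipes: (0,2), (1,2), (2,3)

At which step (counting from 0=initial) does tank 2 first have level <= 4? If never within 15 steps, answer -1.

Answer: 5

Derivation:
Step 1: flows [2->0,2->1,2->3] -> levels [7 8 7 1]
Step 2: flows [0=2,1->2,2->3] -> levels [7 7 7 2]
Step 3: flows [0=2,1=2,2->3] -> levels [7 7 6 3]
Step 4: flows [0->2,1->2,2->3] -> levels [6 6 7 4]
Step 5: flows [2->0,2->1,2->3] -> levels [7 7 4 5]
Tank 2 first reaches <=4 at step 5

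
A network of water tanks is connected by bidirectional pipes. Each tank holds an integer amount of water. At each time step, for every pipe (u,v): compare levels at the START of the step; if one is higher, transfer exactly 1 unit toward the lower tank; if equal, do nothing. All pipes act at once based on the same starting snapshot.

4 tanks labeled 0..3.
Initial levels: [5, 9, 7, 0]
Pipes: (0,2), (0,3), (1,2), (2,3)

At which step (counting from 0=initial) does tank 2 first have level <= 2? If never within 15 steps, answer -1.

Step 1: flows [2->0,0->3,1->2,2->3] -> levels [5 8 6 2]
Step 2: flows [2->0,0->3,1->2,2->3] -> levels [5 7 5 4]
Step 3: flows [0=2,0->3,1->2,2->3] -> levels [4 6 5 6]
Step 4: flows [2->0,3->0,1->2,3->2] -> levels [6 5 6 4]
Step 5: flows [0=2,0->3,2->1,2->3] -> levels [5 6 4 6]
Step 6: flows [0->2,3->0,1->2,3->2] -> levels [5 5 7 4]
Step 7: flows [2->0,0->3,2->1,2->3] -> levels [5 6 4 6]
  -> period-2 cycle (repeats step 5); tank 2 never drops to <=2
Tank 2 never reaches <=2 within 15 steps

Answer: -1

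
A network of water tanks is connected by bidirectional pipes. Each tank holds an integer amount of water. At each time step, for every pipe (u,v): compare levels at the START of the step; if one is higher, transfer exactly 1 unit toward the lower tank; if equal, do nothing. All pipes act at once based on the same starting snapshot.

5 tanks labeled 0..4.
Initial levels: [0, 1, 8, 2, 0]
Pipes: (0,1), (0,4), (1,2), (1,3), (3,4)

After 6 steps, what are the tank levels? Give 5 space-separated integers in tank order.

Answer: 2 3 2 2 2

Derivation:
Step 1: flows [1->0,0=4,2->1,3->1,3->4] -> levels [1 2 7 0 1]
Step 2: flows [1->0,0=4,2->1,1->3,4->3] -> levels [2 1 6 2 0]
Step 3: flows [0->1,0->4,2->1,3->1,3->4] -> levels [0 4 5 0 2]
Step 4: flows [1->0,4->0,2->1,1->3,4->3] -> levels [2 3 4 2 0]
Step 5: flows [1->0,0->4,2->1,1->3,3->4] -> levels [2 2 3 2 2]
Step 6: flows [0=1,0=4,2->1,1=3,3=4] -> levels [2 3 2 2 2]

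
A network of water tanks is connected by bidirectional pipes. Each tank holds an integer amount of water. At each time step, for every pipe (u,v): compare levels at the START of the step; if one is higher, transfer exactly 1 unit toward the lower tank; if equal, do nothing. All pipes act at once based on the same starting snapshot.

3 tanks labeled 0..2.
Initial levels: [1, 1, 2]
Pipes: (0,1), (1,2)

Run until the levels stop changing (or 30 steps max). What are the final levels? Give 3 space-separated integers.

Answer: 2 0 2

Derivation:
Step 1: flows [0=1,2->1] -> levels [1 2 1]
Step 2: flows [1->0,1->2] -> levels [2 0 2]
Step 3: flows [0->1,2->1] -> levels [1 2 1]
  -> period-2 cycle: step 3 state = step 1 state; never stabilizes
  -> state at step 30: (30-1) mod 2 = 1, same as step 2 -> [2 0 2]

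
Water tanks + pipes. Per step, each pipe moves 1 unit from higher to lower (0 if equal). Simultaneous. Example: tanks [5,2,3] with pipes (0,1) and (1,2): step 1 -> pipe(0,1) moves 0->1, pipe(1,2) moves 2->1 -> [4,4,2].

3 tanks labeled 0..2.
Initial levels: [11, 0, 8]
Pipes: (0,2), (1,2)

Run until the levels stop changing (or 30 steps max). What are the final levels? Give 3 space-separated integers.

Step 1: flows [0->2,2->1] -> levels [10 1 8]
Step 2: flows [0->2,2->1] -> levels [9 2 8]
Step 3: flows [0->2,2->1] -> levels [8 3 8]
Step 4: flows [0=2,2->1] -> levels [8 4 7]
Step 5: flows [0->2,2->1] -> levels [7 5 7]
Step 6: flows [0=2,2->1] -> levels [7 6 6]
Step 7: flows [0->2,1=2] -> levels [6 6 7]
Step 8: flows [2->0,2->1] -> levels [7 7 5]
Step 9: flows [0->2,1->2] -> levels [6 6 7]
  -> period-2 cycle: step 9 state = step 7 state; never stabilizes
  -> state at step 30: (30-7) mod 2 = 1, same as step 8 -> [7 7 5]

Answer: 7 7 5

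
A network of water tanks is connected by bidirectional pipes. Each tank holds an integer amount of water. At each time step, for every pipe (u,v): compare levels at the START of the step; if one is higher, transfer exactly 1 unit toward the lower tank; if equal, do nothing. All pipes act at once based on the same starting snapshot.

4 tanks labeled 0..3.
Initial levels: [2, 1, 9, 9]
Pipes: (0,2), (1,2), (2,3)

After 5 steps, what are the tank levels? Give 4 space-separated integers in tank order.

Answer: 5 5 6 5

Derivation:
Step 1: flows [2->0,2->1,2=3] -> levels [3 2 7 9]
Step 2: flows [2->0,2->1,3->2] -> levels [4 3 6 8]
Step 3: flows [2->0,2->1,3->2] -> levels [5 4 5 7]
Step 4: flows [0=2,2->1,3->2] -> levels [5 5 5 6]
Step 5: flows [0=2,1=2,3->2] -> levels [5 5 6 5]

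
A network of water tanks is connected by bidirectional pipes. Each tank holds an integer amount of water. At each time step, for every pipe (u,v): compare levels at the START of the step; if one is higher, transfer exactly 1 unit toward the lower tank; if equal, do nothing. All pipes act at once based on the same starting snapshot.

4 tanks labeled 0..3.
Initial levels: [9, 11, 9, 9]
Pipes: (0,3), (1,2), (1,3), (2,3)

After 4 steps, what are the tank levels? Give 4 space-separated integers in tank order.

Step 1: flows [0=3,1->2,1->3,2=3] -> levels [9 9 10 10]
Step 2: flows [3->0,2->1,3->1,2=3] -> levels [10 11 9 8]
Step 3: flows [0->3,1->2,1->3,2->3] -> levels [9 9 9 11]
Step 4: flows [3->0,1=2,3->1,3->2] -> levels [10 10 10 8]

Answer: 10 10 10 8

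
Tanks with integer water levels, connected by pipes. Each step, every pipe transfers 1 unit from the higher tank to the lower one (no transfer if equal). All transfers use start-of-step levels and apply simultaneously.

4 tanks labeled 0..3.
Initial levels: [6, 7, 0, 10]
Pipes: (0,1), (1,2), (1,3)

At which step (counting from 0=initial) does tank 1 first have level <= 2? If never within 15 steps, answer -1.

Answer: -1

Derivation:
Step 1: flows [1->0,1->2,3->1] -> levels [7 6 1 9]
Step 2: flows [0->1,1->2,3->1] -> levels [6 7 2 8]
Step 3: flows [1->0,1->2,3->1] -> levels [7 6 3 7]
Step 4: flows [0->1,1->2,3->1] -> levels [6 7 4 6]
Step 5: flows [1->0,1->2,1->3] -> levels [7 4 5 7]
Step 6: flows [0->1,2->1,3->1] -> levels [6 7 4 6]
  -> period-2 cycle (repeats step 4); tank 1 never drops to <=2
Tank 1 never reaches <=2 within 15 steps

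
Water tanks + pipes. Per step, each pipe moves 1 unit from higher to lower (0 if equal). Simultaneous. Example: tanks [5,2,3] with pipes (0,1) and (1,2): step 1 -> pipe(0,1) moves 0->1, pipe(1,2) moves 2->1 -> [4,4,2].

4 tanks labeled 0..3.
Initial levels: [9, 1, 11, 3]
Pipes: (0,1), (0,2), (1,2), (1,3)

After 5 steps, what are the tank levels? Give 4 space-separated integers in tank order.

Step 1: flows [0->1,2->0,2->1,3->1] -> levels [9 4 9 2]
Step 2: flows [0->1,0=2,2->1,1->3] -> levels [8 5 8 3]
Step 3: flows [0->1,0=2,2->1,1->3] -> levels [7 6 7 4]
Step 4: flows [0->1,0=2,2->1,1->3] -> levels [6 7 6 5]
Step 5: flows [1->0,0=2,1->2,1->3] -> levels [7 4 7 6]

Answer: 7 4 7 6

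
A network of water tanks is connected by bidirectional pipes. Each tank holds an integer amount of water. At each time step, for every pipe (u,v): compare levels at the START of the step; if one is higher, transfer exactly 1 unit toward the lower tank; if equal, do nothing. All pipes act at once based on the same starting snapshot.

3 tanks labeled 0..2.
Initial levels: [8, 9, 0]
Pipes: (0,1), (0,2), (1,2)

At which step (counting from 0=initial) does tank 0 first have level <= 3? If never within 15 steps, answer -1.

Answer: -1

Derivation:
Step 1: flows [1->0,0->2,1->2] -> levels [8 7 2]
Step 2: flows [0->1,0->2,1->2] -> levels [6 7 4]
Step 3: flows [1->0,0->2,1->2] -> levels [6 5 6]
Step 4: flows [0->1,0=2,2->1] -> levels [5 7 5]
Step 5: flows [1->0,0=2,1->2] -> levels [6 5 6]
  -> period-2 cycle (repeats step 3); tank 0 never drops to <=3
Tank 0 never reaches <=3 within 15 steps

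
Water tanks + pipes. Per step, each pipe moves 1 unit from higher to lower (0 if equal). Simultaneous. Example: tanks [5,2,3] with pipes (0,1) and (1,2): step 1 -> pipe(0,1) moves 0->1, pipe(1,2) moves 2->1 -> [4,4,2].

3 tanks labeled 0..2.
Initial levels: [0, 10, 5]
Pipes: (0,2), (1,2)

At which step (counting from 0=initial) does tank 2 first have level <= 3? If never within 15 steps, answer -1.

Step 1: flows [2->0,1->2] -> levels [1 9 5]
Step 2: flows [2->0,1->2] -> levels [2 8 5]
Step 3: flows [2->0,1->2] -> levels [3 7 5]
Step 4: flows [2->0,1->2] -> levels [4 6 5]
Step 5: flows [2->0,1->2] -> levels [5 5 5]
Step 6: flows [0=2,1=2] -> levels [5 5 5]
  -> stable; tank 2 stays at 5 > 3
Tank 2 never reaches <=3 within 15 steps

Answer: -1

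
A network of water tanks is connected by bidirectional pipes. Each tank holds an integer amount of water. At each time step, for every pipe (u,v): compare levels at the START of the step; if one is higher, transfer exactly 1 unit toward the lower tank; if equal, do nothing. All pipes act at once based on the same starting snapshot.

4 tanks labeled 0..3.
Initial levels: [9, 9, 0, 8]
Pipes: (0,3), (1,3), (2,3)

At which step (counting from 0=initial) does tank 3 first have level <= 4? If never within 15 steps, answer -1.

Answer: -1

Derivation:
Step 1: flows [0->3,1->3,3->2] -> levels [8 8 1 9]
Step 2: flows [3->0,3->1,3->2] -> levels [9 9 2 6]
Step 3: flows [0->3,1->3,3->2] -> levels [8 8 3 7]
Step 4: flows [0->3,1->3,3->2] -> levels [7 7 4 8]
Step 5: flows [3->0,3->1,3->2] -> levels [8 8 5 5]
Step 6: flows [0->3,1->3,2=3] -> levels [7 7 5 7]
Step 7: flows [0=3,1=3,3->2] -> levels [7 7 6 6]
Step 8: flows [0->3,1->3,2=3] -> levels [6 6 6 8]
Step 9: flows [3->0,3->1,3->2] -> levels [7 7 7 5]
Step 10: flows [0->3,1->3,2->3] -> levels [6 6 6 8]
  -> period-2 cycle (repeats step 8); tank 3 never drops to <=4
Tank 3 never reaches <=4 within 15 steps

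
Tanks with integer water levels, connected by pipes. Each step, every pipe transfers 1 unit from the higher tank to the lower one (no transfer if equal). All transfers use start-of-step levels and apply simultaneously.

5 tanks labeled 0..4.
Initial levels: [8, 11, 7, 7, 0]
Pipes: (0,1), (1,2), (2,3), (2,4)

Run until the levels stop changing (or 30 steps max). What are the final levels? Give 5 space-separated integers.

Step 1: flows [1->0,1->2,2=3,2->4] -> levels [9 9 7 7 1]
Step 2: flows [0=1,1->2,2=3,2->4] -> levels [9 8 7 7 2]
Step 3: flows [0->1,1->2,2=3,2->4] -> levels [8 8 7 7 3]
Step 4: flows [0=1,1->2,2=3,2->4] -> levels [8 7 7 7 4]
Step 5: flows [0->1,1=2,2=3,2->4] -> levels [7 8 6 7 5]
Step 6: flows [1->0,1->2,3->2,2->4] -> levels [8 6 7 6 6]
Step 7: flows [0->1,2->1,2->3,2->4] -> levels [7 8 4 7 7]
Step 8: flows [1->0,1->2,3->2,4->2] -> levels [8 6 7 6 6]
  -> period-2 cycle: step 8 state = step 6 state; never stabilizes
  -> state at step 30: (30-6) mod 2 = 0, same as step 6 -> [8 6 7 6 6]

Answer: 8 6 7 6 6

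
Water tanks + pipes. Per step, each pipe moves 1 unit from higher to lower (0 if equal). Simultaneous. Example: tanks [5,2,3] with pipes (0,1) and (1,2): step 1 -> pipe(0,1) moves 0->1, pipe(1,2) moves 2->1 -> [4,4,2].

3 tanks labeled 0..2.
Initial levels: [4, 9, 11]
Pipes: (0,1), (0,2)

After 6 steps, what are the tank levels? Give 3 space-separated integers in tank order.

Answer: 8 8 8

Derivation:
Step 1: flows [1->0,2->0] -> levels [6 8 10]
Step 2: flows [1->0,2->0] -> levels [8 7 9]
Step 3: flows [0->1,2->0] -> levels [8 8 8]
Step 4: flows [0=1,0=2] -> levels [8 8 8]
  -> stable; steps 5..6 unchanged -> [8 8 8]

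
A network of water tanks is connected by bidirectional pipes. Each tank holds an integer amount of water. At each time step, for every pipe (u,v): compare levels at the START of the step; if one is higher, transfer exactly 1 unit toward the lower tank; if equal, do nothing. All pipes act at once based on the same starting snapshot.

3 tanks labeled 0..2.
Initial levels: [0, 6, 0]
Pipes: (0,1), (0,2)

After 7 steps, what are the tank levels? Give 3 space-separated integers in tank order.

Answer: 2 2 2

Derivation:
Step 1: flows [1->0,0=2] -> levels [1 5 0]
Step 2: flows [1->0,0->2] -> levels [1 4 1]
Step 3: flows [1->0,0=2] -> levels [2 3 1]
Step 4: flows [1->0,0->2] -> levels [2 2 2]
Step 5: flows [0=1,0=2] -> levels [2 2 2]
  -> stable; steps 6..7 unchanged -> [2 2 2]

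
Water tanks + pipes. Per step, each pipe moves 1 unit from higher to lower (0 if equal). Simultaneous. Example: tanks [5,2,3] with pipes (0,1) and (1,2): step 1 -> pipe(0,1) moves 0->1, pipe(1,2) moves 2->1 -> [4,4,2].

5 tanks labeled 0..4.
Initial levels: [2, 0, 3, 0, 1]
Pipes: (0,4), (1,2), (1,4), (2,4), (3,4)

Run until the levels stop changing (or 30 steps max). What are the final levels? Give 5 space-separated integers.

Step 1: flows [0->4,2->1,4->1,2->4,4->3] -> levels [1 2 1 1 1]
Step 2: flows [0=4,1->2,1->4,2=4,3=4] -> levels [1 0 2 1 2]
Step 3: flows [4->0,2->1,4->1,2=4,4->3] -> levels [2 2 1 2 -1]
Step 4: flows [0->4,1->2,1->4,2->4,3->4] -> levels [1 0 1 1 3]
Step 5: flows [4->0,2->1,4->1,4->2,4->3] -> levels [2 2 1 2 -1]
  -> period-2 cycle: step 5 state = step 3 state; never stabilizes
  -> state at step 30: (30-3) mod 2 = 1, same as step 4 -> [1 0 1 1 3]

Answer: 1 0 1 1 3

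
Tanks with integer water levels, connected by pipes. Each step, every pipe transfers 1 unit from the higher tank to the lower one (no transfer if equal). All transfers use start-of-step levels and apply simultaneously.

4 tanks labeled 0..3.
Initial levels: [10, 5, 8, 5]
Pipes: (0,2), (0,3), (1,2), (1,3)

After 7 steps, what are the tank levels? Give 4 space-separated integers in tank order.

Step 1: flows [0->2,0->3,2->1,1=3] -> levels [8 6 8 6]
Step 2: flows [0=2,0->3,2->1,1=3] -> levels [7 7 7 7]
Step 3: flows [0=2,0=3,1=2,1=3] -> levels [7 7 7 7]
  -> stable; steps 4..7 unchanged -> [7 7 7 7]

Answer: 7 7 7 7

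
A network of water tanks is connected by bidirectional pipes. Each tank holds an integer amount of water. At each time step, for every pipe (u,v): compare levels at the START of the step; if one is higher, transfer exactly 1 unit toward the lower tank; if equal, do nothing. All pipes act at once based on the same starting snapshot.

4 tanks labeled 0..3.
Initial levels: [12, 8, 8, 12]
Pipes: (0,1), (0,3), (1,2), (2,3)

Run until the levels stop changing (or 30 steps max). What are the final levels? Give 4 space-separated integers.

Answer: 10 10 10 10

Derivation:
Step 1: flows [0->1,0=3,1=2,3->2] -> levels [11 9 9 11]
Step 2: flows [0->1,0=3,1=2,3->2] -> levels [10 10 10 10]
Step 3: flows [0=1,0=3,1=2,2=3] -> levels [10 10 10 10]
  -> stable (no change)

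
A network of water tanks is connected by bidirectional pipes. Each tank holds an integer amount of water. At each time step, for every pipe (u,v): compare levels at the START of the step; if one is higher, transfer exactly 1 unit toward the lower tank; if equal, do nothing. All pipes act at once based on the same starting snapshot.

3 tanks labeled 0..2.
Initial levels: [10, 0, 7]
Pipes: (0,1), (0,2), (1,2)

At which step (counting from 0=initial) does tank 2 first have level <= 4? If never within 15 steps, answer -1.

Answer: -1

Derivation:
Step 1: flows [0->1,0->2,2->1] -> levels [8 2 7]
Step 2: flows [0->1,0->2,2->1] -> levels [6 4 7]
Step 3: flows [0->1,2->0,2->1] -> levels [6 6 5]
Step 4: flows [0=1,0->2,1->2] -> levels [5 5 7]
Step 5: flows [0=1,2->0,2->1] -> levels [6 6 5]
  -> period-2 cycle (repeats step 3); tank 2 never drops to <=4
Tank 2 never reaches <=4 within 15 steps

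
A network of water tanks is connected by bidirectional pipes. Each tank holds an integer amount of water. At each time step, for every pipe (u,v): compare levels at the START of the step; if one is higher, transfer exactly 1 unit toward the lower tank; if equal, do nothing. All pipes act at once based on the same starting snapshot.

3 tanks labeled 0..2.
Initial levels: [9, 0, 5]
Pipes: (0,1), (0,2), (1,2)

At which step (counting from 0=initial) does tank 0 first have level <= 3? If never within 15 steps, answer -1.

Step 1: flows [0->1,0->2,2->1] -> levels [7 2 5]
Step 2: flows [0->1,0->2,2->1] -> levels [5 4 5]
Step 3: flows [0->1,0=2,2->1] -> levels [4 6 4]
Step 4: flows [1->0,0=2,1->2] -> levels [5 4 5]
  -> period-2 cycle (repeats step 2); tank 0 never drops to <=3
Tank 0 never reaches <=3 within 15 steps

Answer: -1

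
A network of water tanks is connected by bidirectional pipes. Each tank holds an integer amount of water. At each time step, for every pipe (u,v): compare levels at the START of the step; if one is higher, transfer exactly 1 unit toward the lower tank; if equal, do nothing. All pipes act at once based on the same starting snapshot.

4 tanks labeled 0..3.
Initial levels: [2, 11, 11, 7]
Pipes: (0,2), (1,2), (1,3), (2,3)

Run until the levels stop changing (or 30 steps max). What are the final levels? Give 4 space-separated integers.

Answer: 8 8 6 9

Derivation:
Step 1: flows [2->0,1=2,1->3,2->3] -> levels [3 10 9 9]
Step 2: flows [2->0,1->2,1->3,2=3] -> levels [4 8 9 10]
Step 3: flows [2->0,2->1,3->1,3->2] -> levels [5 10 8 8]
Step 4: flows [2->0,1->2,1->3,2=3] -> levels [6 8 8 9]
Step 5: flows [2->0,1=2,3->1,3->2] -> levels [7 9 8 7]
Step 6: flows [2->0,1->2,1->3,2->3] -> levels [8 7 7 9]
Step 7: flows [0->2,1=2,3->1,3->2] -> levels [7 8 9 7]
Step 8: flows [2->0,2->1,1->3,2->3] -> levels [8 8 6 9]
Step 9: flows [0->2,1->2,3->1,3->2] -> levels [7 8 9 7]
  -> period-2 cycle: step 9 state = step 7 state; never stabilizes
  -> state at step 30: (30-7) mod 2 = 1, same as step 8 -> [8 8 6 9]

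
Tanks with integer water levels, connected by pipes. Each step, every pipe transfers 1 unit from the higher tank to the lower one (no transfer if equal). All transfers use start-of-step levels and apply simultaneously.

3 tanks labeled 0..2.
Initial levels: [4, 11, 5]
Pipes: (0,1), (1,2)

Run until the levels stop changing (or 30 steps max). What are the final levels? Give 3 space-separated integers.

Answer: 6 8 6

Derivation:
Step 1: flows [1->0,1->2] -> levels [5 9 6]
Step 2: flows [1->0,1->2] -> levels [6 7 7]
Step 3: flows [1->0,1=2] -> levels [7 6 7]
Step 4: flows [0->1,2->1] -> levels [6 8 6]
Step 5: flows [1->0,1->2] -> levels [7 6 7]
  -> period-2 cycle: step 5 state = step 3 state; never stabilizes
  -> state at step 30: (30-3) mod 2 = 1, same as step 4 -> [6 8 6]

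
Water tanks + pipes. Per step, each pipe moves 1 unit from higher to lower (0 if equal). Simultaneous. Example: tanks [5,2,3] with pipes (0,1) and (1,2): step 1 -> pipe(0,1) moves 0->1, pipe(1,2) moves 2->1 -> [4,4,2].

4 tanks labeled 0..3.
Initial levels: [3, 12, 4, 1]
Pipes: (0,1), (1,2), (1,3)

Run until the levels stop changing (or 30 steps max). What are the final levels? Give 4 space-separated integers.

Step 1: flows [1->0,1->2,1->3] -> levels [4 9 5 2]
Step 2: flows [1->0,1->2,1->3] -> levels [5 6 6 3]
Step 3: flows [1->0,1=2,1->3] -> levels [6 4 6 4]
Step 4: flows [0->1,2->1,1=3] -> levels [5 6 5 4]
Step 5: flows [1->0,1->2,1->3] -> levels [6 3 6 5]
Step 6: flows [0->1,2->1,3->1] -> levels [5 6 5 4]
  -> period-2 cycle: step 6 state = step 4 state; never stabilizes
  -> state at step 30: (30-4) mod 2 = 0, same as step 4 -> [5 6 5 4]

Answer: 5 6 5 4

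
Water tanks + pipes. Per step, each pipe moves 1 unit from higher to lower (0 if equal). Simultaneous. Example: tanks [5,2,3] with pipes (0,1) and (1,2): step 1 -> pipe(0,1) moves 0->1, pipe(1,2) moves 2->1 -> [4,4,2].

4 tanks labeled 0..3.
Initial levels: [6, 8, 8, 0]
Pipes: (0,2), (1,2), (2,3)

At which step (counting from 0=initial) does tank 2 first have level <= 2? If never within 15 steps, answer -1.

Answer: -1

Derivation:
Step 1: flows [2->0,1=2,2->3] -> levels [7 8 6 1]
Step 2: flows [0->2,1->2,2->3] -> levels [6 7 7 2]
Step 3: flows [2->0,1=2,2->3] -> levels [7 7 5 3]
Step 4: flows [0->2,1->2,2->3] -> levels [6 6 6 4]
Step 5: flows [0=2,1=2,2->3] -> levels [6 6 5 5]
Step 6: flows [0->2,1->2,2=3] -> levels [5 5 7 5]
Step 7: flows [2->0,2->1,2->3] -> levels [6 6 4 6]
Step 8: flows [0->2,1->2,3->2] -> levels [5 5 7 5]
  -> period-2 cycle (repeats step 6); tank 2 never drops to <=2
Tank 2 never reaches <=2 within 15 steps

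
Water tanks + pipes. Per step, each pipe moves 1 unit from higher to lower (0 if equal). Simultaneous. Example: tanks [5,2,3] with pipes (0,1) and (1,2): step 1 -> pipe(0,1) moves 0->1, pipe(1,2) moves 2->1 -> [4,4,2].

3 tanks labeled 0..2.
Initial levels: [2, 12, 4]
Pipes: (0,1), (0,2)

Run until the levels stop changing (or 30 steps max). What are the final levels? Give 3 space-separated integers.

Step 1: flows [1->0,2->0] -> levels [4 11 3]
Step 2: flows [1->0,0->2] -> levels [4 10 4]
Step 3: flows [1->0,0=2] -> levels [5 9 4]
Step 4: flows [1->0,0->2] -> levels [5 8 5]
Step 5: flows [1->0,0=2] -> levels [6 7 5]
Step 6: flows [1->0,0->2] -> levels [6 6 6]
Step 7: flows [0=1,0=2] -> levels [6 6 6]
  -> stable (no change)

Answer: 6 6 6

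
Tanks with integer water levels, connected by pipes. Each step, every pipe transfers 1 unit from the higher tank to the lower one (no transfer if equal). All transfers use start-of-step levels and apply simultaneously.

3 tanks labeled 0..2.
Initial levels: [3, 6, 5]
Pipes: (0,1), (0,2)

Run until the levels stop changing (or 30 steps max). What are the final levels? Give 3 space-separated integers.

Answer: 4 5 5

Derivation:
Step 1: flows [1->0,2->0] -> levels [5 5 4]
Step 2: flows [0=1,0->2] -> levels [4 5 5]
Step 3: flows [1->0,2->0] -> levels [6 4 4]
Step 4: flows [0->1,0->2] -> levels [4 5 5]
  -> period-2 cycle: step 4 state = step 2 state; never stabilizes
  -> state at step 30: (30-2) mod 2 = 0, same as step 2 -> [4 5 5]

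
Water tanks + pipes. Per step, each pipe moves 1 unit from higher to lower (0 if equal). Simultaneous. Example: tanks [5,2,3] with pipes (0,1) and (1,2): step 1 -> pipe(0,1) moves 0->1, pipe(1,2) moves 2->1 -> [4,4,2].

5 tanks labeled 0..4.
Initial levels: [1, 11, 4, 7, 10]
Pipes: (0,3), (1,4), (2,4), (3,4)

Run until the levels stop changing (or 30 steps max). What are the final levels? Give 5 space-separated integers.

Answer: 6 7 7 5 8

Derivation:
Step 1: flows [3->0,1->4,4->2,4->3] -> levels [2 10 5 7 9]
Step 2: flows [3->0,1->4,4->2,4->3] -> levels [3 9 6 7 8]
Step 3: flows [3->0,1->4,4->2,4->3] -> levels [4 8 7 7 7]
Step 4: flows [3->0,1->4,2=4,3=4] -> levels [5 7 7 6 8]
Step 5: flows [3->0,4->1,4->2,4->3] -> levels [6 8 8 6 5]
Step 6: flows [0=3,1->4,2->4,3->4] -> levels [6 7 7 5 8]
Step 7: flows [0->3,4->1,4->2,4->3] -> levels [5 8 8 7 5]
Step 8: flows [3->0,1->4,2->4,3->4] -> levels [6 7 7 5 8]
  -> period-2 cycle: step 8 state = step 6 state; never stabilizes
  -> state at step 30: (30-6) mod 2 = 0, same as step 6 -> [6 7 7 5 8]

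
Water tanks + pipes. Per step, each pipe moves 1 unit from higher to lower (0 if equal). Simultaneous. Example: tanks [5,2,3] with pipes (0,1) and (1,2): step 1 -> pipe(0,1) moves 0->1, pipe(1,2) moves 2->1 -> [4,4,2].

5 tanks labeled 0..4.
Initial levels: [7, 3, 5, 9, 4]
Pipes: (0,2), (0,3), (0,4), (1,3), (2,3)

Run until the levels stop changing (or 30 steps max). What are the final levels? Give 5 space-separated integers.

Answer: 6 5 5 7 5

Derivation:
Step 1: flows [0->2,3->0,0->4,3->1,3->2] -> levels [6 4 7 6 5]
Step 2: flows [2->0,0=3,0->4,3->1,2->3] -> levels [6 5 5 6 6]
Step 3: flows [0->2,0=3,0=4,3->1,3->2] -> levels [5 6 7 4 6]
Step 4: flows [2->0,0->3,4->0,1->3,2->3] -> levels [6 5 5 7 5]
Step 5: flows [0->2,3->0,0->4,3->1,3->2] -> levels [5 6 7 4 6]
  -> period-2 cycle: step 5 state = step 3 state; never stabilizes
  -> state at step 30: (30-3) mod 2 = 1, same as step 4 -> [6 5 5 7 5]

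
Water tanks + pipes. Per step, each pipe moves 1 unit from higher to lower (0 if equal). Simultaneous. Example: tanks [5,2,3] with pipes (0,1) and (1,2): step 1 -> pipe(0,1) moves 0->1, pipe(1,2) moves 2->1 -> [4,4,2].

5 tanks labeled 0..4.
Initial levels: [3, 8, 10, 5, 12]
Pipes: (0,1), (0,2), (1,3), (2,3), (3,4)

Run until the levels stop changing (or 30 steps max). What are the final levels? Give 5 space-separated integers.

Answer: 8 6 6 10 8

Derivation:
Step 1: flows [1->0,2->0,1->3,2->3,4->3] -> levels [5 6 8 8 11]
Step 2: flows [1->0,2->0,3->1,2=3,4->3] -> levels [7 6 7 8 10]
Step 3: flows [0->1,0=2,3->1,3->2,4->3] -> levels [6 8 8 7 9]
Step 4: flows [1->0,2->0,1->3,2->3,4->3] -> levels [8 6 6 10 8]
Step 5: flows [0->1,0->2,3->1,3->2,3->4] -> levels [6 8 8 7 9]
  -> period-2 cycle: step 5 state = step 3 state; never stabilizes
  -> state at step 30: (30-3) mod 2 = 1, same as step 4 -> [8 6 6 10 8]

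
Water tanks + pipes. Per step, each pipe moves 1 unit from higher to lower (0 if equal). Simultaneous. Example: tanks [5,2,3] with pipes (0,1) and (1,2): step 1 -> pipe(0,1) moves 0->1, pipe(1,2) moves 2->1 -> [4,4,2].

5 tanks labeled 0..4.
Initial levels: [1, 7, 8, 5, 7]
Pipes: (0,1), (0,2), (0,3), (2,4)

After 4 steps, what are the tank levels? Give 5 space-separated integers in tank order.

Answer: 7 5 5 4 7

Derivation:
Step 1: flows [1->0,2->0,3->0,2->4] -> levels [4 6 6 4 8]
Step 2: flows [1->0,2->0,0=3,4->2] -> levels [6 5 6 4 7]
Step 3: flows [0->1,0=2,0->3,4->2] -> levels [4 6 7 5 6]
Step 4: flows [1->0,2->0,3->0,2->4] -> levels [7 5 5 4 7]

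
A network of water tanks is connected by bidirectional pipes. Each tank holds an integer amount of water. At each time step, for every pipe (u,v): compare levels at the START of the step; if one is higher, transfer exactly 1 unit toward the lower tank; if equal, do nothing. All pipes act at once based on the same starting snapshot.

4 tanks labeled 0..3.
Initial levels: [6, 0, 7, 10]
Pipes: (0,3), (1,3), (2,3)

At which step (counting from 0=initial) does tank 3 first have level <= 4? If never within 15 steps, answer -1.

Answer: 5

Derivation:
Step 1: flows [3->0,3->1,3->2] -> levels [7 1 8 7]
Step 2: flows [0=3,3->1,2->3] -> levels [7 2 7 7]
Step 3: flows [0=3,3->1,2=3] -> levels [7 3 7 6]
Step 4: flows [0->3,3->1,2->3] -> levels [6 4 6 7]
Step 5: flows [3->0,3->1,3->2] -> levels [7 5 7 4]
Tank 3 first reaches <=4 at step 5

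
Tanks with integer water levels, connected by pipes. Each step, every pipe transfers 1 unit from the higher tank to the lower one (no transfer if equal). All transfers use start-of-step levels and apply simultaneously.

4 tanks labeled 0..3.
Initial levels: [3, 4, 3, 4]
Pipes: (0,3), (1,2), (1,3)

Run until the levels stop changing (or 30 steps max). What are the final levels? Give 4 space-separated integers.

Answer: 3 4 3 4

Derivation:
Step 1: flows [3->0,1->2,1=3] -> levels [4 3 4 3]
Step 2: flows [0->3,2->1,1=3] -> levels [3 4 3 4]
  -> period-2 cycle: step 2 state = step 0 state; never stabilizes
  -> state at step 30: (30-0) mod 2 = 0, same as step 0 -> [3 4 3 4]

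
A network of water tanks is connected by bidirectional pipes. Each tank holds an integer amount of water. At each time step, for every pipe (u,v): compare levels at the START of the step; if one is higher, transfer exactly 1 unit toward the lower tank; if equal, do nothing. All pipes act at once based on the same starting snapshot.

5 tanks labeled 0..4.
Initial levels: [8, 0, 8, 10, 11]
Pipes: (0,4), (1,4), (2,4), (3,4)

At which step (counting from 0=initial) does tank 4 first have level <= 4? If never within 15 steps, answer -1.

Step 1: flows [4->0,4->1,4->2,4->3] -> levels [9 1 9 11 7]
Step 2: flows [0->4,4->1,2->4,3->4] -> levels [8 2 8 10 9]
Step 3: flows [4->0,4->1,4->2,3->4] -> levels [9 3 9 9 7]
Step 4: flows [0->4,4->1,2->4,3->4] -> levels [8 4 8 8 9]
Step 5: flows [4->0,4->1,4->2,4->3] -> levels [9 5 9 9 5]
Step 6: flows [0->4,1=4,2->4,3->4] -> levels [8 5 8 8 8]
Step 7: flows [0=4,4->1,2=4,3=4] -> levels [8 6 8 8 7]
Step 8: flows [0->4,4->1,2->4,3->4] -> levels [7 7 7 7 9]
Step 9: flows [4->0,4->1,4->2,4->3] -> levels [8 8 8 8 5]
Step 10: flows [0->4,1->4,2->4,3->4] -> levels [7 7 7 7 9]
  -> period-2 cycle (repeats step 8); tank 4 never drops to <=4
Tank 4 never reaches <=4 within 15 steps

Answer: -1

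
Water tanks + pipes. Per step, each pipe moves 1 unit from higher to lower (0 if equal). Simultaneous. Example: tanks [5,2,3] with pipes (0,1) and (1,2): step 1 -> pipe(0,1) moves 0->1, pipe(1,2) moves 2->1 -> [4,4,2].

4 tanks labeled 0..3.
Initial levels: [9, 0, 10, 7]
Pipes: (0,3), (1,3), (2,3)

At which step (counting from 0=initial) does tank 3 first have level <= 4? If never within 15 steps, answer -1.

Answer: -1

Derivation:
Step 1: flows [0->3,3->1,2->3] -> levels [8 1 9 8]
Step 2: flows [0=3,3->1,2->3] -> levels [8 2 8 8]
Step 3: flows [0=3,3->1,2=3] -> levels [8 3 8 7]
Step 4: flows [0->3,3->1,2->3] -> levels [7 4 7 8]
Step 5: flows [3->0,3->1,3->2] -> levels [8 5 8 5]
Step 6: flows [0->3,1=3,2->3] -> levels [7 5 7 7]
Step 7: flows [0=3,3->1,2=3] -> levels [7 6 7 6]
Step 8: flows [0->3,1=3,2->3] -> levels [6 6 6 8]
Step 9: flows [3->0,3->1,3->2] -> levels [7 7 7 5]
Step 10: flows [0->3,1->3,2->3] -> levels [6 6 6 8]
  -> period-2 cycle (repeats step 8); tank 3 never drops to <=4
Tank 3 never reaches <=4 within 15 steps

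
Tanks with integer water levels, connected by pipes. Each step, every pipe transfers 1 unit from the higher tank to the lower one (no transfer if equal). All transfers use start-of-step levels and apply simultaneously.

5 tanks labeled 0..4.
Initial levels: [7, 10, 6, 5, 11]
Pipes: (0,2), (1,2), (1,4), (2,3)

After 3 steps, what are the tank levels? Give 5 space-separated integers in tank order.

Answer: 6 9 9 6 9

Derivation:
Step 1: flows [0->2,1->2,4->1,2->3] -> levels [6 10 7 6 10]
Step 2: flows [2->0,1->2,1=4,2->3] -> levels [7 9 6 7 10]
Step 3: flows [0->2,1->2,4->1,3->2] -> levels [6 9 9 6 9]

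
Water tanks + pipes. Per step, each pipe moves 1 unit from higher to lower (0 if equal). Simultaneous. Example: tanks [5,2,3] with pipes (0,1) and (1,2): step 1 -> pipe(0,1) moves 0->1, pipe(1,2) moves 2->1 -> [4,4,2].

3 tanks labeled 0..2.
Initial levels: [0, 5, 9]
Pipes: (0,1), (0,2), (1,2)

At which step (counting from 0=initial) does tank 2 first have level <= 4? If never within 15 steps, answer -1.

Answer: 3

Derivation:
Step 1: flows [1->0,2->0,2->1] -> levels [2 5 7]
Step 2: flows [1->0,2->0,2->1] -> levels [4 5 5]
Step 3: flows [1->0,2->0,1=2] -> levels [6 4 4]
Tank 2 first reaches <=4 at step 3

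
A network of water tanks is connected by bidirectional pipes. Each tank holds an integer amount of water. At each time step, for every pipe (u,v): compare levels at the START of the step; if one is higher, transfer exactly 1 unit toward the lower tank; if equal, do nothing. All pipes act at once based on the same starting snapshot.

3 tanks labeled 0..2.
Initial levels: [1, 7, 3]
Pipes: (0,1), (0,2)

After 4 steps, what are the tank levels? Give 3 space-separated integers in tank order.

Step 1: flows [1->0,2->0] -> levels [3 6 2]
Step 2: flows [1->0,0->2] -> levels [3 5 3]
Step 3: flows [1->0,0=2] -> levels [4 4 3]
Step 4: flows [0=1,0->2] -> levels [3 4 4]

Answer: 3 4 4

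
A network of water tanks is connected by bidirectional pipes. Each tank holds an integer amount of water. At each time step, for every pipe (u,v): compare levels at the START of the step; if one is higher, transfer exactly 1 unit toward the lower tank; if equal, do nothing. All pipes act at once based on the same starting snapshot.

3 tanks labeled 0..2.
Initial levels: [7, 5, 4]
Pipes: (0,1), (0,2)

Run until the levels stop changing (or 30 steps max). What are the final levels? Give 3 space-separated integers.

Answer: 6 5 5

Derivation:
Step 1: flows [0->1,0->2] -> levels [5 6 5]
Step 2: flows [1->0,0=2] -> levels [6 5 5]
Step 3: flows [0->1,0->2] -> levels [4 6 6]
Step 4: flows [1->0,2->0] -> levels [6 5 5]
  -> period-2 cycle: step 4 state = step 2 state; never stabilizes
  -> state at step 30: (30-2) mod 2 = 0, same as step 2 -> [6 5 5]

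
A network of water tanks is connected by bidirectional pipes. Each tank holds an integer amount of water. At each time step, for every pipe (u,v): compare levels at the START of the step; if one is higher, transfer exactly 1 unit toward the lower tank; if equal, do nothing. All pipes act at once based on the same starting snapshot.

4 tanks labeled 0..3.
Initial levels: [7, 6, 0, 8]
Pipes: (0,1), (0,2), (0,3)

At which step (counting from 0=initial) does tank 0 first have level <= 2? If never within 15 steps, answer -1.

Answer: -1

Derivation:
Step 1: flows [0->1,0->2,3->0] -> levels [6 7 1 7]
Step 2: flows [1->0,0->2,3->0] -> levels [7 6 2 6]
Step 3: flows [0->1,0->2,0->3] -> levels [4 7 3 7]
Step 4: flows [1->0,0->2,3->0] -> levels [5 6 4 6]
Step 5: flows [1->0,0->2,3->0] -> levels [6 5 5 5]
Step 6: flows [0->1,0->2,0->3] -> levels [3 6 6 6]
Step 7: flows [1->0,2->0,3->0] -> levels [6 5 5 5]
  -> period-2 cycle (repeats step 5); tank 0 never drops to <=2
Tank 0 never reaches <=2 within 15 steps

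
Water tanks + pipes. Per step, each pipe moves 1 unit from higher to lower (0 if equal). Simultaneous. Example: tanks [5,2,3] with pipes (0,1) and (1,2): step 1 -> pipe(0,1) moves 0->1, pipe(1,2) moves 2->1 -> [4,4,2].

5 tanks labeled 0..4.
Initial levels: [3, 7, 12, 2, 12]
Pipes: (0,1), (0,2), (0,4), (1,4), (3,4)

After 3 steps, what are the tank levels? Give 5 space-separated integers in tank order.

Answer: 8 7 9 5 7

Derivation:
Step 1: flows [1->0,2->0,4->0,4->1,4->3] -> levels [6 7 11 3 9]
Step 2: flows [1->0,2->0,4->0,4->1,4->3] -> levels [9 7 10 4 6]
Step 3: flows [0->1,2->0,0->4,1->4,4->3] -> levels [8 7 9 5 7]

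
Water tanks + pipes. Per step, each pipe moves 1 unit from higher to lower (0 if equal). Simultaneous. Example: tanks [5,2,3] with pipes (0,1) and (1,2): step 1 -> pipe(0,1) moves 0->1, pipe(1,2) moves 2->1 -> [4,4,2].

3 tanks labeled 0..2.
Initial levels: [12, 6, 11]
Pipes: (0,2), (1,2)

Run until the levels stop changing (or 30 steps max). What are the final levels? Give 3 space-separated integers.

Step 1: flows [0->2,2->1] -> levels [11 7 11]
Step 2: flows [0=2,2->1] -> levels [11 8 10]
Step 3: flows [0->2,2->1] -> levels [10 9 10]
Step 4: flows [0=2,2->1] -> levels [10 10 9]
Step 5: flows [0->2,1->2] -> levels [9 9 11]
Step 6: flows [2->0,2->1] -> levels [10 10 9]
  -> period-2 cycle: step 6 state = step 4 state; never stabilizes
  -> state at step 30: (30-4) mod 2 = 0, same as step 4 -> [10 10 9]

Answer: 10 10 9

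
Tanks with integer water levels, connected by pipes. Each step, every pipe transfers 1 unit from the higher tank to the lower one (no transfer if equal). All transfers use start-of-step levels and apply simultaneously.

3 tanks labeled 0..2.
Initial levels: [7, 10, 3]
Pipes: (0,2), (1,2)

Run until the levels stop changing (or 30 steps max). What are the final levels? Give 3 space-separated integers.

Answer: 7 7 6

Derivation:
Step 1: flows [0->2,1->2] -> levels [6 9 5]
Step 2: flows [0->2,1->2] -> levels [5 8 7]
Step 3: flows [2->0,1->2] -> levels [6 7 7]
Step 4: flows [2->0,1=2] -> levels [7 7 6]
Step 5: flows [0->2,1->2] -> levels [6 6 8]
Step 6: flows [2->0,2->1] -> levels [7 7 6]
  -> period-2 cycle: step 6 state = step 4 state; never stabilizes
  -> state at step 30: (30-4) mod 2 = 0, same as step 4 -> [7 7 6]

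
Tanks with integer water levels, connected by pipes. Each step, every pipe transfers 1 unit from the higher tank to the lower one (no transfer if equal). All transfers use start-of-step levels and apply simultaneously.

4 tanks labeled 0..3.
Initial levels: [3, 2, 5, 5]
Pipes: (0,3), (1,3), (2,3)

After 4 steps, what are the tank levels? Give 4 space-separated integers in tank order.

Step 1: flows [3->0,3->1,2=3] -> levels [4 3 5 3]
Step 2: flows [0->3,1=3,2->3] -> levels [3 3 4 5]
Step 3: flows [3->0,3->1,3->2] -> levels [4 4 5 2]
Step 4: flows [0->3,1->3,2->3] -> levels [3 3 4 5]

Answer: 3 3 4 5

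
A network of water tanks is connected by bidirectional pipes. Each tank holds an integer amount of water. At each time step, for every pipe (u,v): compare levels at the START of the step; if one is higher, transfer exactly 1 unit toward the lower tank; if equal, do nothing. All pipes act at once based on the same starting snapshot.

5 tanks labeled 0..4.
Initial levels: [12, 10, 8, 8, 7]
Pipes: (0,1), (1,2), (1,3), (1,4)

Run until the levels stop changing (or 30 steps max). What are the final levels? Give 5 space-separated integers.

Step 1: flows [0->1,1->2,1->3,1->4] -> levels [11 8 9 9 8]
Step 2: flows [0->1,2->1,3->1,1=4] -> levels [10 11 8 8 8]
Step 3: flows [1->0,1->2,1->3,1->4] -> levels [11 7 9 9 9]
Step 4: flows [0->1,2->1,3->1,4->1] -> levels [10 11 8 8 8]
  -> period-2 cycle: step 4 state = step 2 state; never stabilizes
  -> state at step 30: (30-2) mod 2 = 0, same as step 2 -> [10 11 8 8 8]

Answer: 10 11 8 8 8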